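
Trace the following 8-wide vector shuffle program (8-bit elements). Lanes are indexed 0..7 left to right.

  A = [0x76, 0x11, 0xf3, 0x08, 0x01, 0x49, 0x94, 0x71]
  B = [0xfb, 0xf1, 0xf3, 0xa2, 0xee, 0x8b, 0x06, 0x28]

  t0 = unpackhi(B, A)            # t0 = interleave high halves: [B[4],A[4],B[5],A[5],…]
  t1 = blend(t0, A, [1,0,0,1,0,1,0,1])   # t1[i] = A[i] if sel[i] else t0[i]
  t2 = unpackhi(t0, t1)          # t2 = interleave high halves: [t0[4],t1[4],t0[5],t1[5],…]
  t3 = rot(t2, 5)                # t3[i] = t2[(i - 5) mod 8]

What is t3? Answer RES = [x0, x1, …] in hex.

RES = [ 0x49  0x28  0x28  0x71  0x71  0x06  0x06  0x94 ]

→ t0 |ee|01|8b|49|06|94|28|71|
→ t1 |76|01|8b|08|06|49|28|71|
→ t2 |06|06|94|49|28|28|71|71|
→ t3 |49|28|28|71|71|06|06|94|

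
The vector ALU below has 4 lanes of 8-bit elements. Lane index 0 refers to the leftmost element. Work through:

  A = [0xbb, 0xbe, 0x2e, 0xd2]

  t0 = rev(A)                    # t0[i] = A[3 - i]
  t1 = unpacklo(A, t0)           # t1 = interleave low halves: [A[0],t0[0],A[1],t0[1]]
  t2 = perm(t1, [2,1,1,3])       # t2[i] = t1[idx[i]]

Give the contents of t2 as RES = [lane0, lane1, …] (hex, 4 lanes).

RES = [ 0xbe  0xd2  0xd2  0x2e ]

→ t0 |d2|2e|be|bb|
→ t1 |bb|d2|be|2e|
→ t2 |be|d2|d2|2e|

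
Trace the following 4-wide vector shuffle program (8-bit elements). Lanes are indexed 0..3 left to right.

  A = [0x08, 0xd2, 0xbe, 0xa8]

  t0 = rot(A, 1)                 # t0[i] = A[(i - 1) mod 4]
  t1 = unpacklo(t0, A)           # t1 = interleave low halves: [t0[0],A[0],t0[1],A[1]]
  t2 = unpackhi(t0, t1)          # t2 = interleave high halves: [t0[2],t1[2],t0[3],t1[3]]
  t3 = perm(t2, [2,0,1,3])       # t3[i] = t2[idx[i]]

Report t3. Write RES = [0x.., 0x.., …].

RES = [0xbe, 0xd2, 0x08, 0xd2]

t0 = [0xa8, 0x08, 0xd2, 0xbe]
t1 = [0xa8, 0x08, 0x08, 0xd2]
t2 = [0xd2, 0x08, 0xbe, 0xd2]
t3 = [0xbe, 0xd2, 0x08, 0xd2]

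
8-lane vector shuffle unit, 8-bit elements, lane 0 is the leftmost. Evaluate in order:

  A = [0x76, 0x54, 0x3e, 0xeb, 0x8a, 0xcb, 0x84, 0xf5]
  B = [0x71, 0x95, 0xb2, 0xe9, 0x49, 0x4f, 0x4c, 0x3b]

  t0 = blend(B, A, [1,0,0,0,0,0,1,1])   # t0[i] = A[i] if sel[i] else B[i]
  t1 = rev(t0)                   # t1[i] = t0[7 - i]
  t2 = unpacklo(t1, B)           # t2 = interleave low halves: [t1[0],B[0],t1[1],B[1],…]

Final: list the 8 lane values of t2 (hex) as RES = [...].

  t0: 76 95 b2 e9 49 4f 84 f5
  t1: f5 84 4f 49 e9 b2 95 76
  t2: f5 71 84 95 4f b2 49 e9

RES = [0xf5, 0x71, 0x84, 0x95, 0x4f, 0xb2, 0x49, 0xe9]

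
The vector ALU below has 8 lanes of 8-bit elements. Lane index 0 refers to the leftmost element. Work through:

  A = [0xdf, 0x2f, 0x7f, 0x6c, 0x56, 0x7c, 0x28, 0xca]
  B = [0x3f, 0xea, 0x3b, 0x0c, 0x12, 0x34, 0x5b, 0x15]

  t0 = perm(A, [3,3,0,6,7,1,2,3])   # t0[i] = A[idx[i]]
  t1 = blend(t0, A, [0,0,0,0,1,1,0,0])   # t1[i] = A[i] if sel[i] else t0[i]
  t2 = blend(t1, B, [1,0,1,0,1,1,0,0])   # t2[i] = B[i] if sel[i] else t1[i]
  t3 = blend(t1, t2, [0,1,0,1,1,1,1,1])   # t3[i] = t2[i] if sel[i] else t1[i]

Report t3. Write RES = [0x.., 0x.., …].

→ t0 |6c|6c|df|28|ca|2f|7f|6c|
→ t1 |6c|6c|df|28|56|7c|7f|6c|
→ t2 |3f|6c|3b|28|12|34|7f|6c|
→ t3 |6c|6c|df|28|12|34|7f|6c|

RES = [ 0x6c  0x6c  0xdf  0x28  0x12  0x34  0x7f  0x6c ]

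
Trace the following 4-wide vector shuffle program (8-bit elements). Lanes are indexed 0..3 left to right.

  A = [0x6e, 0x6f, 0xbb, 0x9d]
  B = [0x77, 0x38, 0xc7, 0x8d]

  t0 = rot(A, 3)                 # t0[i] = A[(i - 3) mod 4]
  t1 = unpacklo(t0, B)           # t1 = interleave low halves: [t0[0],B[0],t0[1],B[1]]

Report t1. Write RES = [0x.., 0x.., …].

RES = [0x6f, 0x77, 0xbb, 0x38]

  t0: 6f bb 9d 6e
  t1: 6f 77 bb 38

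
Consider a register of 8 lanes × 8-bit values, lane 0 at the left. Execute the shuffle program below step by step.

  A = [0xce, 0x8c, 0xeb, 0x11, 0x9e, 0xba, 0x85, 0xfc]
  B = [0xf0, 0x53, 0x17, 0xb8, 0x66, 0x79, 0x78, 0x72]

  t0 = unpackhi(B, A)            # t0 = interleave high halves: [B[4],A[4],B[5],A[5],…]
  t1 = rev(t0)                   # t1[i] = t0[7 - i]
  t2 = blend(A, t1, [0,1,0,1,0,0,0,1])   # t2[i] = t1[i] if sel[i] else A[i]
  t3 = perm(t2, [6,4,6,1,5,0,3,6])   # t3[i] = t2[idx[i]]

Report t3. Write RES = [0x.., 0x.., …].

t0 = [0x66, 0x9e, 0x79, 0xba, 0x78, 0x85, 0x72, 0xfc]
t1 = [0xfc, 0x72, 0x85, 0x78, 0xba, 0x79, 0x9e, 0x66]
t2 = [0xce, 0x72, 0xeb, 0x78, 0x9e, 0xba, 0x85, 0x66]
t3 = [0x85, 0x9e, 0x85, 0x72, 0xba, 0xce, 0x78, 0x85]

RES = [ 0x85  0x9e  0x85  0x72  0xba  0xce  0x78  0x85 ]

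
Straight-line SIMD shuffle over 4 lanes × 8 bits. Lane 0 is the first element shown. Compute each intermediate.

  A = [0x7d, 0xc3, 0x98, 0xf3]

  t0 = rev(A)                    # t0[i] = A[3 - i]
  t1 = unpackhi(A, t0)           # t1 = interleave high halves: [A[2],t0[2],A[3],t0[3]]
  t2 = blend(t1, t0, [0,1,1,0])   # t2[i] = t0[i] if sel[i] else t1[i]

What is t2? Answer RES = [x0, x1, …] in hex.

RES = [0x98, 0x98, 0xc3, 0x7d]

t0 = [0xf3, 0x98, 0xc3, 0x7d]
t1 = [0x98, 0xc3, 0xf3, 0x7d]
t2 = [0x98, 0x98, 0xc3, 0x7d]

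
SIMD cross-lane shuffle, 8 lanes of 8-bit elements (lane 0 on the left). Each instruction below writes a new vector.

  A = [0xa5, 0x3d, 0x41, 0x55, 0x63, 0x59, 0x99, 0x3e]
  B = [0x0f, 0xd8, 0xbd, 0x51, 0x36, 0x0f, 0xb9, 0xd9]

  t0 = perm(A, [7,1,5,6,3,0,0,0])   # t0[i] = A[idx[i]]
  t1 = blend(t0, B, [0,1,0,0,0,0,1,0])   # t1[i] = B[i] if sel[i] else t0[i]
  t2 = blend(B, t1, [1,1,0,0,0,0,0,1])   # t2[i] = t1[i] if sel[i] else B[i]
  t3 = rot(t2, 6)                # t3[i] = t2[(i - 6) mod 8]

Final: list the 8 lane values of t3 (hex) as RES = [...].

RES = [ 0xbd  0x51  0x36  0x0f  0xb9  0xa5  0x3e  0xd8 ]

t0 = [0x3e, 0x3d, 0x59, 0x99, 0x55, 0xa5, 0xa5, 0xa5]
t1 = [0x3e, 0xd8, 0x59, 0x99, 0x55, 0xa5, 0xb9, 0xa5]
t2 = [0x3e, 0xd8, 0xbd, 0x51, 0x36, 0x0f, 0xb9, 0xa5]
t3 = [0xbd, 0x51, 0x36, 0x0f, 0xb9, 0xa5, 0x3e, 0xd8]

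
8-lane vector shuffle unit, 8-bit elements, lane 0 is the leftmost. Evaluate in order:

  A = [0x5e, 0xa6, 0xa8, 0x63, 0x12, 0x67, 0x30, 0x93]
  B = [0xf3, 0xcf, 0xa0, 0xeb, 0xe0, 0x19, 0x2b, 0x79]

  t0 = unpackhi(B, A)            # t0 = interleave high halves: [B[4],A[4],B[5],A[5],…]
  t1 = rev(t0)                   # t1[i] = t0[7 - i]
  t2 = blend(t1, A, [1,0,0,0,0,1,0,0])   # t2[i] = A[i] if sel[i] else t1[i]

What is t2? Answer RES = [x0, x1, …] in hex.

RES = [ 0x5e  0x79  0x30  0x2b  0x67  0x67  0x12  0xe0 ]

→ t0 |e0|12|19|67|2b|30|79|93|
→ t1 |93|79|30|2b|67|19|12|e0|
→ t2 |5e|79|30|2b|67|67|12|e0|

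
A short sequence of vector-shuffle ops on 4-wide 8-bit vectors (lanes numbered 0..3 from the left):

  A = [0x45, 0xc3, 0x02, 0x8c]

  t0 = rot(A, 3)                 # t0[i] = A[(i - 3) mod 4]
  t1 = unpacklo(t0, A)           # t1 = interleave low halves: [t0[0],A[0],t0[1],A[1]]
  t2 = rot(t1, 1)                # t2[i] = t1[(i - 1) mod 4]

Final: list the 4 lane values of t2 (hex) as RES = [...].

RES = [0xc3, 0xc3, 0x45, 0x02]

  t0: c3 02 8c 45
  t1: c3 45 02 c3
  t2: c3 c3 45 02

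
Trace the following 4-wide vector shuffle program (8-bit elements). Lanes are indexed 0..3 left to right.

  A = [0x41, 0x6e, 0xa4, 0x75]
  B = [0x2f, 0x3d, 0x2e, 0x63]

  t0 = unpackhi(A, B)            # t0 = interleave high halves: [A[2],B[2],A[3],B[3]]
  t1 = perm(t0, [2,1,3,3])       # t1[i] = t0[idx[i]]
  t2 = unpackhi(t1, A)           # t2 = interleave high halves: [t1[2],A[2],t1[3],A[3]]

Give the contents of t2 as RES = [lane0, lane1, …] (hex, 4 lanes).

t0 = [0xa4, 0x2e, 0x75, 0x63]
t1 = [0x75, 0x2e, 0x63, 0x63]
t2 = [0x63, 0xa4, 0x63, 0x75]

RES = [0x63, 0xa4, 0x63, 0x75]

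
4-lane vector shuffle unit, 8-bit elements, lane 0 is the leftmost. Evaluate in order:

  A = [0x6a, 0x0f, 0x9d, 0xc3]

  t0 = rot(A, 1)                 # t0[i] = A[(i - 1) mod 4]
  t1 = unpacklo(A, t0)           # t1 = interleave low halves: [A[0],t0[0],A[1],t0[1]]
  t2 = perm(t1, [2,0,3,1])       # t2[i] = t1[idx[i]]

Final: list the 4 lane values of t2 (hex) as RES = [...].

RES = [ 0x0f  0x6a  0x6a  0xc3 ]

t0 = [0xc3, 0x6a, 0x0f, 0x9d]
t1 = [0x6a, 0xc3, 0x0f, 0x6a]
t2 = [0x0f, 0x6a, 0x6a, 0xc3]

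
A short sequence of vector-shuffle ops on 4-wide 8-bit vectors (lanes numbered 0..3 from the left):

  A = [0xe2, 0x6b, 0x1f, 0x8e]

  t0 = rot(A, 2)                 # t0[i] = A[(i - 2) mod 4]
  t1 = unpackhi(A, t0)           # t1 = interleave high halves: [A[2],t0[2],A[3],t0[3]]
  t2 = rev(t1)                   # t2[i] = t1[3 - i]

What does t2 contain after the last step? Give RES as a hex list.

  t0: 1f 8e e2 6b
  t1: 1f e2 8e 6b
  t2: 6b 8e e2 1f

RES = [ 0x6b  0x8e  0xe2  0x1f ]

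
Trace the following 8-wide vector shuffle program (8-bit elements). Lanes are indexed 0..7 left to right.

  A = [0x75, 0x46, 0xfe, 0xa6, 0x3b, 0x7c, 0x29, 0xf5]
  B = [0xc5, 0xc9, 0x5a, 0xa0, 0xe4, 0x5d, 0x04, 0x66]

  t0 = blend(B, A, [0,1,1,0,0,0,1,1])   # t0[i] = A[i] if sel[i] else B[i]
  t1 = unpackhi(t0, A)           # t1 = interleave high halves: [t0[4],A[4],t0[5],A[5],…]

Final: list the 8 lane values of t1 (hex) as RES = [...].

t0 = [0xc5, 0x46, 0xfe, 0xa0, 0xe4, 0x5d, 0x29, 0xf5]
t1 = [0xe4, 0x3b, 0x5d, 0x7c, 0x29, 0x29, 0xf5, 0xf5]

RES = [ 0xe4  0x3b  0x5d  0x7c  0x29  0x29  0xf5  0xf5 ]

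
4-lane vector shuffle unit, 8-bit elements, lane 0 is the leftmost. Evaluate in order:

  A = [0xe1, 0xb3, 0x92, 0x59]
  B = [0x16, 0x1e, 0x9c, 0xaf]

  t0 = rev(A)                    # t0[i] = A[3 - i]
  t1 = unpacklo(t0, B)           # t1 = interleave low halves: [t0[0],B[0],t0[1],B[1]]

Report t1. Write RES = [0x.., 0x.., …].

RES = [0x59, 0x16, 0x92, 0x1e]

t0 = [0x59, 0x92, 0xb3, 0xe1]
t1 = [0x59, 0x16, 0x92, 0x1e]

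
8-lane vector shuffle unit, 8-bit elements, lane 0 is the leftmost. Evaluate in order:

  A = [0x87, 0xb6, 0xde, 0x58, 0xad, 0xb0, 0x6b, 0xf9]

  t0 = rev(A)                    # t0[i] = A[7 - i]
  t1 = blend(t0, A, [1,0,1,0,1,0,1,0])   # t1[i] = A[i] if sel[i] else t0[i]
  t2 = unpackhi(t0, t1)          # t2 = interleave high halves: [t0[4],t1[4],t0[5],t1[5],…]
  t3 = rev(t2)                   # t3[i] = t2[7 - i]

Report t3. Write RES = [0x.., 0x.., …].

RES = [ 0x87  0x87  0x6b  0xb6  0xde  0xde  0xad  0x58 ]

t0 = [0xf9, 0x6b, 0xb0, 0xad, 0x58, 0xde, 0xb6, 0x87]
t1 = [0x87, 0x6b, 0xde, 0xad, 0xad, 0xde, 0x6b, 0x87]
t2 = [0x58, 0xad, 0xde, 0xde, 0xb6, 0x6b, 0x87, 0x87]
t3 = [0x87, 0x87, 0x6b, 0xb6, 0xde, 0xde, 0xad, 0x58]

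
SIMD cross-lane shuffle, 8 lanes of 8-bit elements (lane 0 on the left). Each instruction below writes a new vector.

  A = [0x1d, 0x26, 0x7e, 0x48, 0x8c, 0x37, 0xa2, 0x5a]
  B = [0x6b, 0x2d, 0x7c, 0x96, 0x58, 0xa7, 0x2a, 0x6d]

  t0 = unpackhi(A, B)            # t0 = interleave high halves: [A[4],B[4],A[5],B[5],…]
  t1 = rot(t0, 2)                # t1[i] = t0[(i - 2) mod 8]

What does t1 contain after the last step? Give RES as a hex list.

RES = [0x5a, 0x6d, 0x8c, 0x58, 0x37, 0xa7, 0xa2, 0x2a]

  t0: 8c 58 37 a7 a2 2a 5a 6d
  t1: 5a 6d 8c 58 37 a7 a2 2a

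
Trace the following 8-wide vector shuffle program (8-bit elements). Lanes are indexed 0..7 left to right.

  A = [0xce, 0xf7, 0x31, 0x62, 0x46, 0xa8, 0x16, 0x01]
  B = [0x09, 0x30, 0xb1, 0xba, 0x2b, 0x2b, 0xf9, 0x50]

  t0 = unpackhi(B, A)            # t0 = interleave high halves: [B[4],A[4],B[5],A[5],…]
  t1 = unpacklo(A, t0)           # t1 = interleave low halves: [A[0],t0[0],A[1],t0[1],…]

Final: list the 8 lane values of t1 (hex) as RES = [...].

RES = [0xce, 0x2b, 0xf7, 0x46, 0x31, 0x2b, 0x62, 0xa8]

  t0: 2b 46 2b a8 f9 16 50 01
  t1: ce 2b f7 46 31 2b 62 a8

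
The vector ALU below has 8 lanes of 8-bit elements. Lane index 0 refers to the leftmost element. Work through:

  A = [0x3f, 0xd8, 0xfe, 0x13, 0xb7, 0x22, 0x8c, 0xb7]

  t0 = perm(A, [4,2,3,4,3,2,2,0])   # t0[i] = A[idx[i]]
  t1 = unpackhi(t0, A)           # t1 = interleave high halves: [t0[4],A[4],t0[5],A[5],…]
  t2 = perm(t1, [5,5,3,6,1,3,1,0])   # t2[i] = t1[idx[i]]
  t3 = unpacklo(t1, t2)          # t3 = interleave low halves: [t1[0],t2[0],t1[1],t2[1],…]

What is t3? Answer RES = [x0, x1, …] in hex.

t0 = [0xb7, 0xfe, 0x13, 0xb7, 0x13, 0xfe, 0xfe, 0x3f]
t1 = [0x13, 0xb7, 0xfe, 0x22, 0xfe, 0x8c, 0x3f, 0xb7]
t2 = [0x8c, 0x8c, 0x22, 0x3f, 0xb7, 0x22, 0xb7, 0x13]
t3 = [0x13, 0x8c, 0xb7, 0x8c, 0xfe, 0x22, 0x22, 0x3f]

RES = [0x13, 0x8c, 0xb7, 0x8c, 0xfe, 0x22, 0x22, 0x3f]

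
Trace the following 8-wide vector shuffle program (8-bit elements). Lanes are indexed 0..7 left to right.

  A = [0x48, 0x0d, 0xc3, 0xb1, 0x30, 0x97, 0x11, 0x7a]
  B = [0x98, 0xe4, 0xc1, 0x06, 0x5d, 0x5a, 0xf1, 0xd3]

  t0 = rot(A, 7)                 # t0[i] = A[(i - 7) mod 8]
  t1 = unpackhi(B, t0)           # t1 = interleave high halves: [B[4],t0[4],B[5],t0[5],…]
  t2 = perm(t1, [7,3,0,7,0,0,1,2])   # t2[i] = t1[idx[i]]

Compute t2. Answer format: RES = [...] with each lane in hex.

RES = [0x48, 0x11, 0x5d, 0x48, 0x5d, 0x5d, 0x97, 0x5a]

→ t0 |0d|c3|b1|30|97|11|7a|48|
→ t1 |5d|97|5a|11|f1|7a|d3|48|
→ t2 |48|11|5d|48|5d|5d|97|5a|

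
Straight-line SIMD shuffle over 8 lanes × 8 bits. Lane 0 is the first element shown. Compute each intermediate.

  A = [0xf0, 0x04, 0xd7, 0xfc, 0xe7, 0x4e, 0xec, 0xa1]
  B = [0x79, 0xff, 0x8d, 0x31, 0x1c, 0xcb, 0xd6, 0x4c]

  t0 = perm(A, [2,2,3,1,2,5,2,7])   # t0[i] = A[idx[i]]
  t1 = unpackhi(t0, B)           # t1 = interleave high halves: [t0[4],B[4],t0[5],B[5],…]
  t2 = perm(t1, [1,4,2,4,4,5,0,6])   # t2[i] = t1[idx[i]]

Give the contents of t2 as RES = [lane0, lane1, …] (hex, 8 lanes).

t0 = [0xd7, 0xd7, 0xfc, 0x04, 0xd7, 0x4e, 0xd7, 0xa1]
t1 = [0xd7, 0x1c, 0x4e, 0xcb, 0xd7, 0xd6, 0xa1, 0x4c]
t2 = [0x1c, 0xd7, 0x4e, 0xd7, 0xd7, 0xd6, 0xd7, 0xa1]

RES = [ 0x1c  0xd7  0x4e  0xd7  0xd7  0xd6  0xd7  0xa1 ]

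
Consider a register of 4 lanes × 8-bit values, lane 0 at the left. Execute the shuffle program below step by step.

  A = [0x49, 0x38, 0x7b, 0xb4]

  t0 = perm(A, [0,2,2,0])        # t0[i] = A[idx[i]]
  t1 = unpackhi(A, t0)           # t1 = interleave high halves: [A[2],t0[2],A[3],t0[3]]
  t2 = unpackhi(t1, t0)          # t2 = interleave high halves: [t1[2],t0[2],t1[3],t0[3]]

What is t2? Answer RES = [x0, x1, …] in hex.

RES = [0xb4, 0x7b, 0x49, 0x49]

→ t0 |49|7b|7b|49|
→ t1 |7b|7b|b4|49|
→ t2 |b4|7b|49|49|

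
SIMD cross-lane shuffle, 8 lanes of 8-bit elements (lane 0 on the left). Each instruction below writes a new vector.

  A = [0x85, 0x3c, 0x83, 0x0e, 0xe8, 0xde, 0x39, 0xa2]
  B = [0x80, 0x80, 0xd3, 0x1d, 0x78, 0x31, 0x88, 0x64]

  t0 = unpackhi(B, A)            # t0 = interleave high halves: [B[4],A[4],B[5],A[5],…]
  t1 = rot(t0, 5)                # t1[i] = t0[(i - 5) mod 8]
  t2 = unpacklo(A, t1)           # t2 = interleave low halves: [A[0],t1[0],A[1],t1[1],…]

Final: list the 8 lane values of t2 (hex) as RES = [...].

  t0: 78 e8 31 de 88 39 64 a2
  t1: de 88 39 64 a2 78 e8 31
  t2: 85 de 3c 88 83 39 0e 64

RES = [0x85, 0xde, 0x3c, 0x88, 0x83, 0x39, 0x0e, 0x64]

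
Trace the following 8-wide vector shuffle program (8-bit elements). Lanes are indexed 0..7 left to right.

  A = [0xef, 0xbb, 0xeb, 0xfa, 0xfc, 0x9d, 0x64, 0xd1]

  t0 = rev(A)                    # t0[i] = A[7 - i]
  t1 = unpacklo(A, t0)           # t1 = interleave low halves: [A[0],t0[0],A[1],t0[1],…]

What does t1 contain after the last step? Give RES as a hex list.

RES = [0xef, 0xd1, 0xbb, 0x64, 0xeb, 0x9d, 0xfa, 0xfc]

  t0: d1 64 9d fc fa eb bb ef
  t1: ef d1 bb 64 eb 9d fa fc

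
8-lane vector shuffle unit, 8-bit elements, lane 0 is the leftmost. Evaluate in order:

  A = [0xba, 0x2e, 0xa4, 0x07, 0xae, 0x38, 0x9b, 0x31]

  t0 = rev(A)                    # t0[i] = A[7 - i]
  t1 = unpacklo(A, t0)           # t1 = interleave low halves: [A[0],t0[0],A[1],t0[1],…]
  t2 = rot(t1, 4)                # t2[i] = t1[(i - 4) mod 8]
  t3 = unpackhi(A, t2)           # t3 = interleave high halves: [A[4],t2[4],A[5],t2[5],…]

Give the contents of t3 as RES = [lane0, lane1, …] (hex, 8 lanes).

RES = [ 0xae  0xba  0x38  0x31  0x9b  0x2e  0x31  0x9b ]

  t0: 31 9b 38 ae 07 a4 2e ba
  t1: ba 31 2e 9b a4 38 07 ae
  t2: a4 38 07 ae ba 31 2e 9b
  t3: ae ba 38 31 9b 2e 31 9b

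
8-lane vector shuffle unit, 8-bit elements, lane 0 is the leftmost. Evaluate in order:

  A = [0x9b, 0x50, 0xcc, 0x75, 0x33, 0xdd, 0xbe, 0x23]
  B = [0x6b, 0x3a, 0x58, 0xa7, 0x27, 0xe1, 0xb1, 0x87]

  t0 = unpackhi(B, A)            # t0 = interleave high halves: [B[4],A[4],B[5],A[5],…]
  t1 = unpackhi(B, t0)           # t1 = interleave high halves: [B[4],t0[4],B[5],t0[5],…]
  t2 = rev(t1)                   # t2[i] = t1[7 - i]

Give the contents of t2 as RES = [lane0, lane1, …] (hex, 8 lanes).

RES = [ 0x23  0x87  0x87  0xb1  0xbe  0xe1  0xb1  0x27 ]

t0 = [0x27, 0x33, 0xe1, 0xdd, 0xb1, 0xbe, 0x87, 0x23]
t1 = [0x27, 0xb1, 0xe1, 0xbe, 0xb1, 0x87, 0x87, 0x23]
t2 = [0x23, 0x87, 0x87, 0xb1, 0xbe, 0xe1, 0xb1, 0x27]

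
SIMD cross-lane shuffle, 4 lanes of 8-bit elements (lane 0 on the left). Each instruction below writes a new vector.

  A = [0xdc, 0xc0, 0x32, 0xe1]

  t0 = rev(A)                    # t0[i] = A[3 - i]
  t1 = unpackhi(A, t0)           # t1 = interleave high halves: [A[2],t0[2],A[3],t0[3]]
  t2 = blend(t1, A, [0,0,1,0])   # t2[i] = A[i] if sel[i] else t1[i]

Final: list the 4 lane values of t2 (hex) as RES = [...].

RES = [0x32, 0xc0, 0x32, 0xdc]

  t0: e1 32 c0 dc
  t1: 32 c0 e1 dc
  t2: 32 c0 32 dc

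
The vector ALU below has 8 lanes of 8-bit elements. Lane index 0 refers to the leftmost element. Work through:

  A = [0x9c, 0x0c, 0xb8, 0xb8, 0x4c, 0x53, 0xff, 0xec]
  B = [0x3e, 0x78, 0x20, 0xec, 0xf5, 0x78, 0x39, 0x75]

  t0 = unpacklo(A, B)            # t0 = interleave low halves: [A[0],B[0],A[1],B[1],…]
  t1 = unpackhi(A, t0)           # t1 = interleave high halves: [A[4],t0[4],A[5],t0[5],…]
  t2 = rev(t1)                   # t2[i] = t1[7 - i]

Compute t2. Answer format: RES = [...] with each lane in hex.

RES = [ 0xec  0xec  0xb8  0xff  0x20  0x53  0xb8  0x4c ]

t0 = [0x9c, 0x3e, 0x0c, 0x78, 0xb8, 0x20, 0xb8, 0xec]
t1 = [0x4c, 0xb8, 0x53, 0x20, 0xff, 0xb8, 0xec, 0xec]
t2 = [0xec, 0xec, 0xb8, 0xff, 0x20, 0x53, 0xb8, 0x4c]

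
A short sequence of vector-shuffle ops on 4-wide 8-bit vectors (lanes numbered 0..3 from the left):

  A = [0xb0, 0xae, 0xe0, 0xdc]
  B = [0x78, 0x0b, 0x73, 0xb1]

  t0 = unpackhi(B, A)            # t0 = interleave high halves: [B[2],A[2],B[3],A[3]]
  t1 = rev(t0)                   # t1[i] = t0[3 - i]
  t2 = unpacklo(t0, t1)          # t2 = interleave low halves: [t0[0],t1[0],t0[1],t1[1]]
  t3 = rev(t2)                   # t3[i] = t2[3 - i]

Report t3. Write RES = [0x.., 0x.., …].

RES = [0xb1, 0xe0, 0xdc, 0x73]

→ t0 |73|e0|b1|dc|
→ t1 |dc|b1|e0|73|
→ t2 |73|dc|e0|b1|
→ t3 |b1|e0|dc|73|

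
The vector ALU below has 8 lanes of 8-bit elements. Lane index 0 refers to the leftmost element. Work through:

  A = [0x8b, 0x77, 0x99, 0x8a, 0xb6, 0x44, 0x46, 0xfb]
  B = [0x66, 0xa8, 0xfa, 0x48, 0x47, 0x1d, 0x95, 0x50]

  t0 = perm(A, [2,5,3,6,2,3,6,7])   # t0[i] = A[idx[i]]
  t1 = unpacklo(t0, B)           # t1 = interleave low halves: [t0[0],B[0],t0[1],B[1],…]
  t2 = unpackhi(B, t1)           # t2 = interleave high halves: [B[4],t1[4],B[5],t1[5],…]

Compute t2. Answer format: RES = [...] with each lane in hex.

RES = [0x47, 0x8a, 0x1d, 0xfa, 0x95, 0x46, 0x50, 0x48]

t0 = [0x99, 0x44, 0x8a, 0x46, 0x99, 0x8a, 0x46, 0xfb]
t1 = [0x99, 0x66, 0x44, 0xa8, 0x8a, 0xfa, 0x46, 0x48]
t2 = [0x47, 0x8a, 0x1d, 0xfa, 0x95, 0x46, 0x50, 0x48]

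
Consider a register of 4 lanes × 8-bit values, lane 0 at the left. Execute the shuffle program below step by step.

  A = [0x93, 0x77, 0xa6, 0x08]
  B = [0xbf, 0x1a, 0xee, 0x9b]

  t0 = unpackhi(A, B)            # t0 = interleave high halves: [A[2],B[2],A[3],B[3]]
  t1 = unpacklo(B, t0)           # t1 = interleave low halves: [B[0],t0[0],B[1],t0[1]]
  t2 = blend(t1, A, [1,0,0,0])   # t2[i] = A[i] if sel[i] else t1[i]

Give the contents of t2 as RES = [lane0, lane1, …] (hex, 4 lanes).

RES = [ 0x93  0xa6  0x1a  0xee ]

t0 = [0xa6, 0xee, 0x08, 0x9b]
t1 = [0xbf, 0xa6, 0x1a, 0xee]
t2 = [0x93, 0xa6, 0x1a, 0xee]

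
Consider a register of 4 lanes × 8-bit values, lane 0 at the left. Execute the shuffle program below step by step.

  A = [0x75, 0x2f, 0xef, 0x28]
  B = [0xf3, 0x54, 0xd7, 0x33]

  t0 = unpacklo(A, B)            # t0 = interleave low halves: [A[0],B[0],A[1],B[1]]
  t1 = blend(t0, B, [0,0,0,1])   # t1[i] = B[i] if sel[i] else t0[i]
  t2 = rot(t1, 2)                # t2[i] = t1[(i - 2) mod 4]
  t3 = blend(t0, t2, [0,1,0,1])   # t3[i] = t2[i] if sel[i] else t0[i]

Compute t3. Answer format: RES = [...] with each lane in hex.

RES = [0x75, 0x33, 0x2f, 0xf3]

  t0: 75 f3 2f 54
  t1: 75 f3 2f 33
  t2: 2f 33 75 f3
  t3: 75 33 2f f3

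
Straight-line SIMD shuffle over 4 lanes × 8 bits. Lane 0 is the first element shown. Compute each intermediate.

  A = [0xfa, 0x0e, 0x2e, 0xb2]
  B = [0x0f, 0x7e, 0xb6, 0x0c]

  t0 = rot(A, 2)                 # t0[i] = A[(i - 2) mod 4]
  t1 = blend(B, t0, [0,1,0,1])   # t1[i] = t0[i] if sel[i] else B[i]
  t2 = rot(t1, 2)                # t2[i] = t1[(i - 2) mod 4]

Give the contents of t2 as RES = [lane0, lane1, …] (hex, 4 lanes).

→ t0 |2e|b2|fa|0e|
→ t1 |0f|b2|b6|0e|
→ t2 |b6|0e|0f|b2|

RES = [0xb6, 0x0e, 0x0f, 0xb2]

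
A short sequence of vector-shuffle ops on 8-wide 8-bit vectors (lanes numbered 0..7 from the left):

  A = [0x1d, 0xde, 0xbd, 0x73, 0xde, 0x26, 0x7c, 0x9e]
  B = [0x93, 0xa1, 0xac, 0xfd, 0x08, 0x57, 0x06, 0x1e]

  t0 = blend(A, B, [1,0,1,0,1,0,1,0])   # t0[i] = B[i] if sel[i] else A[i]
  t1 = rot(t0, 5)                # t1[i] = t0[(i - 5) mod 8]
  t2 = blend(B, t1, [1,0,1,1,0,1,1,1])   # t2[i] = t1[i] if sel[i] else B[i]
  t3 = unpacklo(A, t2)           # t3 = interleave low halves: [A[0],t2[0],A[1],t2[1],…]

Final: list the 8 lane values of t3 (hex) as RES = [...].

RES = [0x1d, 0x73, 0xde, 0xa1, 0xbd, 0x26, 0x73, 0x06]

t0 = [0x93, 0xde, 0xac, 0x73, 0x08, 0x26, 0x06, 0x9e]
t1 = [0x73, 0x08, 0x26, 0x06, 0x9e, 0x93, 0xde, 0xac]
t2 = [0x73, 0xa1, 0x26, 0x06, 0x08, 0x93, 0xde, 0xac]
t3 = [0x1d, 0x73, 0xde, 0xa1, 0xbd, 0x26, 0x73, 0x06]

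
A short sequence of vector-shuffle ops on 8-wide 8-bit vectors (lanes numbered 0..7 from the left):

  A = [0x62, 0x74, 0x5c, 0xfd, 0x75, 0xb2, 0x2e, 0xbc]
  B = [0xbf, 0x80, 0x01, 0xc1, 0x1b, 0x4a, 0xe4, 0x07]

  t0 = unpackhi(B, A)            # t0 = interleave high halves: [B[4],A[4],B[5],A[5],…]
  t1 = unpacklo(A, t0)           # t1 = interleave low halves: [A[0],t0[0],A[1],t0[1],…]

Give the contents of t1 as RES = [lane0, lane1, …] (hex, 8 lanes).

RES = [0x62, 0x1b, 0x74, 0x75, 0x5c, 0x4a, 0xfd, 0xb2]

  t0: 1b 75 4a b2 e4 2e 07 bc
  t1: 62 1b 74 75 5c 4a fd b2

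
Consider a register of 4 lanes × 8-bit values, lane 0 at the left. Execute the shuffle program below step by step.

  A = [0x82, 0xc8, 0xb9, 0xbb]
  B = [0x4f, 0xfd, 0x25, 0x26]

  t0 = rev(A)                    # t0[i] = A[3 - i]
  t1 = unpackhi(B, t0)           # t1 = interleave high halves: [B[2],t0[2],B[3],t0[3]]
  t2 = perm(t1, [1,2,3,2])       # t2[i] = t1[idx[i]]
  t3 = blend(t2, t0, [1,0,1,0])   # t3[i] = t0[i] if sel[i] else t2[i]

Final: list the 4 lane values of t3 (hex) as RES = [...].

RES = [ 0xbb  0x26  0xc8  0x26 ]

→ t0 |bb|b9|c8|82|
→ t1 |25|c8|26|82|
→ t2 |c8|26|82|26|
→ t3 |bb|26|c8|26|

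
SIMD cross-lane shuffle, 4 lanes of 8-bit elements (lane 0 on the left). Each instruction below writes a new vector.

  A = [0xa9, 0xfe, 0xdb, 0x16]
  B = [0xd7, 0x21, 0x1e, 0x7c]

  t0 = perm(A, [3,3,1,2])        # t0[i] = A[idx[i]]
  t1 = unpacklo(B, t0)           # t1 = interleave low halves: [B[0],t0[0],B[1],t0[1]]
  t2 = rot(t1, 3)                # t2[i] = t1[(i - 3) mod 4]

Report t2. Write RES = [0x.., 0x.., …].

RES = [0x16, 0x21, 0x16, 0xd7]

t0 = [0x16, 0x16, 0xfe, 0xdb]
t1 = [0xd7, 0x16, 0x21, 0x16]
t2 = [0x16, 0x21, 0x16, 0xd7]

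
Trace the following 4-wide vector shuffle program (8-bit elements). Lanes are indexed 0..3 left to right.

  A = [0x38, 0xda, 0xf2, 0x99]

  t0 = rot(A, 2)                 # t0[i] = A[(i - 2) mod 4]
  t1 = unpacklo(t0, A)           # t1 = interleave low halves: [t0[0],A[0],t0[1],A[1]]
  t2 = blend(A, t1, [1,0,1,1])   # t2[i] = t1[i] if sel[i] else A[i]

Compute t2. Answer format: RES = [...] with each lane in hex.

RES = [ 0xf2  0xda  0x99  0xda ]

t0 = [0xf2, 0x99, 0x38, 0xda]
t1 = [0xf2, 0x38, 0x99, 0xda]
t2 = [0xf2, 0xda, 0x99, 0xda]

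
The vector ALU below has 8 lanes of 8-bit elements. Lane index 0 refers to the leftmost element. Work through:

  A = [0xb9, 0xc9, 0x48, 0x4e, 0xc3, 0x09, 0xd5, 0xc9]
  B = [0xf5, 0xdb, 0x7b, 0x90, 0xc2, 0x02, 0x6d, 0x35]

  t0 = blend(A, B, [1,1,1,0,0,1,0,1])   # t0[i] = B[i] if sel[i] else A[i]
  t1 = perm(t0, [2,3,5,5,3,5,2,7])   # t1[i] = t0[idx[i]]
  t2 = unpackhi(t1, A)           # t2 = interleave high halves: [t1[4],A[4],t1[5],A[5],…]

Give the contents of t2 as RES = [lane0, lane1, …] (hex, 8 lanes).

→ t0 |f5|db|7b|4e|c3|02|d5|35|
→ t1 |7b|4e|02|02|4e|02|7b|35|
→ t2 |4e|c3|02|09|7b|d5|35|c9|

RES = [0x4e, 0xc3, 0x02, 0x09, 0x7b, 0xd5, 0x35, 0xc9]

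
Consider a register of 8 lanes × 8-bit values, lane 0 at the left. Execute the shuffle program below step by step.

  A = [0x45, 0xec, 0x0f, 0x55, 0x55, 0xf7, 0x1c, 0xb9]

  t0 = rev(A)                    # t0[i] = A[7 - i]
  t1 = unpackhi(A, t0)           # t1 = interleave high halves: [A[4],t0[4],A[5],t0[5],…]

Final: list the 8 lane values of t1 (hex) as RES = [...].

t0 = [0xb9, 0x1c, 0xf7, 0x55, 0x55, 0x0f, 0xec, 0x45]
t1 = [0x55, 0x55, 0xf7, 0x0f, 0x1c, 0xec, 0xb9, 0x45]

RES = [ 0x55  0x55  0xf7  0x0f  0x1c  0xec  0xb9  0x45 ]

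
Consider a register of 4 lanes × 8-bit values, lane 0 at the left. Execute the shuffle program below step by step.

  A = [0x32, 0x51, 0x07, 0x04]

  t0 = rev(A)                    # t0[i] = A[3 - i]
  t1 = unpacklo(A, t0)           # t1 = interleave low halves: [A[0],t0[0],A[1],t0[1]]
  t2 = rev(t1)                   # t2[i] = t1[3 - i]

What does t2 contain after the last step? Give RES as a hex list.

→ t0 |04|07|51|32|
→ t1 |32|04|51|07|
→ t2 |07|51|04|32|

RES = [ 0x07  0x51  0x04  0x32 ]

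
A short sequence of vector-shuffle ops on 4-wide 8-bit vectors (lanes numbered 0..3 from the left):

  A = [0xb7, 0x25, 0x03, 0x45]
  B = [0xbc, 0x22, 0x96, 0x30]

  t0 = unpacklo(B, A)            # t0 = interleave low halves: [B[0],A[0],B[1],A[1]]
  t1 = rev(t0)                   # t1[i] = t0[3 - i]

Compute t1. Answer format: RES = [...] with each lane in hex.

  t0: bc b7 22 25
  t1: 25 22 b7 bc

RES = [0x25, 0x22, 0xb7, 0xbc]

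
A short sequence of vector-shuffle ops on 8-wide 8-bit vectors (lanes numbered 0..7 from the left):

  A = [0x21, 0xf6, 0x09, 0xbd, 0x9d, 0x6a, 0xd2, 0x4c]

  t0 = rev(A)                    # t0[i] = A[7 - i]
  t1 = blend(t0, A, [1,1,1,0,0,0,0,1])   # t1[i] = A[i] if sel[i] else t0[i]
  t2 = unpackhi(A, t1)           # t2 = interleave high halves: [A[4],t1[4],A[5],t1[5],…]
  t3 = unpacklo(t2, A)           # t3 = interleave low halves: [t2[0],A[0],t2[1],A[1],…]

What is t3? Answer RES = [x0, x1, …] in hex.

RES = [ 0x9d  0x21  0xbd  0xf6  0x6a  0x09  0x09  0xbd ]

  t0: 4c d2 6a 9d bd 09 f6 21
  t1: 21 f6 09 9d bd 09 f6 4c
  t2: 9d bd 6a 09 d2 f6 4c 4c
  t3: 9d 21 bd f6 6a 09 09 bd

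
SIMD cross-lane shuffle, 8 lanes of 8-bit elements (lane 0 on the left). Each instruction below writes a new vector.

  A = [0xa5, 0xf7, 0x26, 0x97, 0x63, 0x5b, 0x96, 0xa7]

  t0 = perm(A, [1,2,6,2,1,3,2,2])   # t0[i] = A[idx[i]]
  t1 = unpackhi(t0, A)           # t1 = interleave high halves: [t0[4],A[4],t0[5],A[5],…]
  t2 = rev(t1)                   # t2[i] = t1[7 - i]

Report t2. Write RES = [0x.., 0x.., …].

t0 = [0xf7, 0x26, 0x96, 0x26, 0xf7, 0x97, 0x26, 0x26]
t1 = [0xf7, 0x63, 0x97, 0x5b, 0x26, 0x96, 0x26, 0xa7]
t2 = [0xa7, 0x26, 0x96, 0x26, 0x5b, 0x97, 0x63, 0xf7]

RES = [0xa7, 0x26, 0x96, 0x26, 0x5b, 0x97, 0x63, 0xf7]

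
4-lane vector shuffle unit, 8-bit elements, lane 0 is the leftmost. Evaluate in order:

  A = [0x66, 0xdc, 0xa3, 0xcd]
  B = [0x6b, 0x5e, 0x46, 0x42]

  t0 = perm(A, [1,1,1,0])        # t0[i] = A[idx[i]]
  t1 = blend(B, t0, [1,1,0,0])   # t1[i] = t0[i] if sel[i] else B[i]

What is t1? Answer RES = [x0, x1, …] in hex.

RES = [ 0xdc  0xdc  0x46  0x42 ]

  t0: dc dc dc 66
  t1: dc dc 46 42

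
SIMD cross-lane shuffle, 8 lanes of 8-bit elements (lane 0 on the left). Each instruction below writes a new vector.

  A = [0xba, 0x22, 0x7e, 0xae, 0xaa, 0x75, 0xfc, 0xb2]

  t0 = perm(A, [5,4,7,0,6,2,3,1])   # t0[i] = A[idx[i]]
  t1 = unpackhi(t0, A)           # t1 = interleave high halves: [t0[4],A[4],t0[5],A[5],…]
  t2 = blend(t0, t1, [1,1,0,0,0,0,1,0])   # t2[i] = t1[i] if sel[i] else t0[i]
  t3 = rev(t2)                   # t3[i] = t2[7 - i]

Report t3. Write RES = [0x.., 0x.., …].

RES = [ 0x22  0x22  0x7e  0xfc  0xba  0xb2  0xaa  0xfc ]

  t0: 75 aa b2 ba fc 7e ae 22
  t1: fc aa 7e 75 ae fc 22 b2
  t2: fc aa b2 ba fc 7e 22 22
  t3: 22 22 7e fc ba b2 aa fc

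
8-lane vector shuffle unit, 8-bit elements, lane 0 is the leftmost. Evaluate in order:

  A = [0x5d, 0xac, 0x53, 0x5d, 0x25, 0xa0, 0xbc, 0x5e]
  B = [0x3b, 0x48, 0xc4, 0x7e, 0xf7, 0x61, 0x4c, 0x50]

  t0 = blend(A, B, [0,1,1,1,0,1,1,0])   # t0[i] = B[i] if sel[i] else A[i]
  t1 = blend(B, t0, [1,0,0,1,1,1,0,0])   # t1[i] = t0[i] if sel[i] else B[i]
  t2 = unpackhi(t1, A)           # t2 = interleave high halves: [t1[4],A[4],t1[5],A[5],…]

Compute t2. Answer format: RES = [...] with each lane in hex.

RES = [ 0x25  0x25  0x61  0xa0  0x4c  0xbc  0x50  0x5e ]

  t0: 5d 48 c4 7e 25 61 4c 5e
  t1: 5d 48 c4 7e 25 61 4c 50
  t2: 25 25 61 a0 4c bc 50 5e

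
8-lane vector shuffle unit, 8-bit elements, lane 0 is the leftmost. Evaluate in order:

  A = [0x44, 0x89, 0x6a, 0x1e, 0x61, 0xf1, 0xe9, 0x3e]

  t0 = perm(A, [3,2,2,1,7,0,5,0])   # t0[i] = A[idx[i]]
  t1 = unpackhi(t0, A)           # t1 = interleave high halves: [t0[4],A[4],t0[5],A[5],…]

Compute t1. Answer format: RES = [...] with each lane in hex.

t0 = [0x1e, 0x6a, 0x6a, 0x89, 0x3e, 0x44, 0xf1, 0x44]
t1 = [0x3e, 0x61, 0x44, 0xf1, 0xf1, 0xe9, 0x44, 0x3e]

RES = [ 0x3e  0x61  0x44  0xf1  0xf1  0xe9  0x44  0x3e ]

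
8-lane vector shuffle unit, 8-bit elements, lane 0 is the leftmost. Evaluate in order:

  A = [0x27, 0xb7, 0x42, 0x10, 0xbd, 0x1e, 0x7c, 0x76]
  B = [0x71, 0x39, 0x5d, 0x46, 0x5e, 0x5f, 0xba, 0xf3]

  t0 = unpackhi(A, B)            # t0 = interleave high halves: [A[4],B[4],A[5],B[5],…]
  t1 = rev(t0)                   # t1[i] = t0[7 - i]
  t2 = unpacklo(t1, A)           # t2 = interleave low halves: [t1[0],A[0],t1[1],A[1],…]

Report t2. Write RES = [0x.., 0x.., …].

RES = [ 0xf3  0x27  0x76  0xb7  0xba  0x42  0x7c  0x10 ]

→ t0 |bd|5e|1e|5f|7c|ba|76|f3|
→ t1 |f3|76|ba|7c|5f|1e|5e|bd|
→ t2 |f3|27|76|b7|ba|42|7c|10|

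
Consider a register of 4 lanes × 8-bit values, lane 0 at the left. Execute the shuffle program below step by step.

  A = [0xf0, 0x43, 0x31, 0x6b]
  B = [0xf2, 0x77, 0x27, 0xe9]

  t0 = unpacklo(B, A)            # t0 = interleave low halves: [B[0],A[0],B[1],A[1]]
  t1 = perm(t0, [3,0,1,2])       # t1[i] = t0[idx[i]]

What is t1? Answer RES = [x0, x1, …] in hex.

→ t0 |f2|f0|77|43|
→ t1 |43|f2|f0|77|

RES = [0x43, 0xf2, 0xf0, 0x77]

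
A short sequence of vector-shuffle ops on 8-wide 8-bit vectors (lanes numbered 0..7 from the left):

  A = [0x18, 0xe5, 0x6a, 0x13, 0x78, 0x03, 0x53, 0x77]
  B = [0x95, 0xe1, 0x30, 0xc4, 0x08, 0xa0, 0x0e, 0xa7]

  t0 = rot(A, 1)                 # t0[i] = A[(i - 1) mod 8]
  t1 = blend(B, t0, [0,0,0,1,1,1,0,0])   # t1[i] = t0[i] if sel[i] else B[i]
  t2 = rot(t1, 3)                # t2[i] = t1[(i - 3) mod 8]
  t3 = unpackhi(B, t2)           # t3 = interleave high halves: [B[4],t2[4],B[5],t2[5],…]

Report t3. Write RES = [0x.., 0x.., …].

RES = [0x08, 0xe1, 0xa0, 0x30, 0x0e, 0x6a, 0xa7, 0x13]

→ t0 |77|18|e5|6a|13|78|03|53|
→ t1 |95|e1|30|6a|13|78|0e|a7|
→ t2 |78|0e|a7|95|e1|30|6a|13|
→ t3 |08|e1|a0|30|0e|6a|a7|13|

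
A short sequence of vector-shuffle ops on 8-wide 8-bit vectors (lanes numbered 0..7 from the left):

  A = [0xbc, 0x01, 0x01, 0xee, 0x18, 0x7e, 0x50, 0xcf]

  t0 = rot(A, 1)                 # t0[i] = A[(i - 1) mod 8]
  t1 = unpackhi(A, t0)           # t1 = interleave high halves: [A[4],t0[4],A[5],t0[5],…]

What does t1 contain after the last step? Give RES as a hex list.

  t0: cf bc 01 01 ee 18 7e 50
  t1: 18 ee 7e 18 50 7e cf 50

RES = [0x18, 0xee, 0x7e, 0x18, 0x50, 0x7e, 0xcf, 0x50]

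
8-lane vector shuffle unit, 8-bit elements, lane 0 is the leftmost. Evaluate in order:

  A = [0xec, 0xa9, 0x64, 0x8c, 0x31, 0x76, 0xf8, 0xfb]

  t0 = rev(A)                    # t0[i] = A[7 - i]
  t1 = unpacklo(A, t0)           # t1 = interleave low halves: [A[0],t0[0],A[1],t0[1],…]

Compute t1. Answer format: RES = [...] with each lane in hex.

RES = [0xec, 0xfb, 0xa9, 0xf8, 0x64, 0x76, 0x8c, 0x31]

→ t0 |fb|f8|76|31|8c|64|a9|ec|
→ t1 |ec|fb|a9|f8|64|76|8c|31|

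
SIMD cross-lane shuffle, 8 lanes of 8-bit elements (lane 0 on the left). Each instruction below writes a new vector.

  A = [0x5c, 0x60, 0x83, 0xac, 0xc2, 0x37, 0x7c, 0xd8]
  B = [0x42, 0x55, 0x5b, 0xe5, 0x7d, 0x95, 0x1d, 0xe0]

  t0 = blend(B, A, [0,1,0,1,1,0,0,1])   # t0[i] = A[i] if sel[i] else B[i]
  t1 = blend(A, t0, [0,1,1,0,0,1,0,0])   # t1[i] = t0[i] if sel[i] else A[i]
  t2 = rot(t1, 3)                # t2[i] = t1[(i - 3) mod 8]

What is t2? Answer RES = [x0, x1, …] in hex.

t0 = [0x42, 0x60, 0x5b, 0xac, 0xc2, 0x95, 0x1d, 0xd8]
t1 = [0x5c, 0x60, 0x5b, 0xac, 0xc2, 0x95, 0x7c, 0xd8]
t2 = [0x95, 0x7c, 0xd8, 0x5c, 0x60, 0x5b, 0xac, 0xc2]

RES = [ 0x95  0x7c  0xd8  0x5c  0x60  0x5b  0xac  0xc2 ]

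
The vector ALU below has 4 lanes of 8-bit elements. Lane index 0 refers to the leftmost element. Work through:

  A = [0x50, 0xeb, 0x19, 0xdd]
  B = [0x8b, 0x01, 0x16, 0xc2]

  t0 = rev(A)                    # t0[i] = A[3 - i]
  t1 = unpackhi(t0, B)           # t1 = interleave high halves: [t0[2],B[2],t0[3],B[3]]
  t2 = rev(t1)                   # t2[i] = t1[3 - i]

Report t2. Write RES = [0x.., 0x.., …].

RES = [ 0xc2  0x50  0x16  0xeb ]

→ t0 |dd|19|eb|50|
→ t1 |eb|16|50|c2|
→ t2 |c2|50|16|eb|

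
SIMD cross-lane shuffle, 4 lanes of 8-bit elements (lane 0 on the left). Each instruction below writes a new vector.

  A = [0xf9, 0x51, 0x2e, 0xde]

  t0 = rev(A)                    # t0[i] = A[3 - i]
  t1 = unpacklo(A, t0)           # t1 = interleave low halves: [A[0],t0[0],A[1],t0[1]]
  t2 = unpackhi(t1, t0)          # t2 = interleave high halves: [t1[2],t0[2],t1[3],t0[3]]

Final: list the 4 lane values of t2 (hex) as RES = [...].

RES = [0x51, 0x51, 0x2e, 0xf9]

t0 = [0xde, 0x2e, 0x51, 0xf9]
t1 = [0xf9, 0xde, 0x51, 0x2e]
t2 = [0x51, 0x51, 0x2e, 0xf9]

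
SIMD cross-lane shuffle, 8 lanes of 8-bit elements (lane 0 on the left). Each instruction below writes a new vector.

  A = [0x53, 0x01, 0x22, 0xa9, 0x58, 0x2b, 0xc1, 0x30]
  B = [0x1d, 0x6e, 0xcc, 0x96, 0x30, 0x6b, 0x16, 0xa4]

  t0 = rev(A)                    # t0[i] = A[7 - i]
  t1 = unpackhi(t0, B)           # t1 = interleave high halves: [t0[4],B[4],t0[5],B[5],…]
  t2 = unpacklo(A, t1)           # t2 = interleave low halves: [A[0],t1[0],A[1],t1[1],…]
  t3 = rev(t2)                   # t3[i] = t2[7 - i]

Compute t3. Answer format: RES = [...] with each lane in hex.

→ t0 |30|c1|2b|58|a9|22|01|53|
→ t1 |a9|30|22|6b|01|16|53|a4|
→ t2 |53|a9|01|30|22|22|a9|6b|
→ t3 |6b|a9|22|22|30|01|a9|53|

RES = [ 0x6b  0xa9  0x22  0x22  0x30  0x01  0xa9  0x53 ]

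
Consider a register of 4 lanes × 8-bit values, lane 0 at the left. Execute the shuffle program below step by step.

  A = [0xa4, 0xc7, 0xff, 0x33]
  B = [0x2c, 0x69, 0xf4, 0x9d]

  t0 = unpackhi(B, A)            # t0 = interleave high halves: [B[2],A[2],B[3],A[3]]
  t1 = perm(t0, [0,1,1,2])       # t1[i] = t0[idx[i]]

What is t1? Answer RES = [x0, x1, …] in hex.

  t0: f4 ff 9d 33
  t1: f4 ff ff 9d

RES = [0xf4, 0xff, 0xff, 0x9d]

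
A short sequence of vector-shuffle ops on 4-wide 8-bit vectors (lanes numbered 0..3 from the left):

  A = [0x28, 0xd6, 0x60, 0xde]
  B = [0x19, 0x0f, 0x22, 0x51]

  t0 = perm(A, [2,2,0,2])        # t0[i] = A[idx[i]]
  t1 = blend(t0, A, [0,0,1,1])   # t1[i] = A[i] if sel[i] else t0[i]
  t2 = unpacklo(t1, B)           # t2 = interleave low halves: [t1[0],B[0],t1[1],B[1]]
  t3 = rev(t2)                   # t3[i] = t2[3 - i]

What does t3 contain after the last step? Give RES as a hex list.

  t0: 60 60 28 60
  t1: 60 60 60 de
  t2: 60 19 60 0f
  t3: 0f 60 19 60

RES = [0x0f, 0x60, 0x19, 0x60]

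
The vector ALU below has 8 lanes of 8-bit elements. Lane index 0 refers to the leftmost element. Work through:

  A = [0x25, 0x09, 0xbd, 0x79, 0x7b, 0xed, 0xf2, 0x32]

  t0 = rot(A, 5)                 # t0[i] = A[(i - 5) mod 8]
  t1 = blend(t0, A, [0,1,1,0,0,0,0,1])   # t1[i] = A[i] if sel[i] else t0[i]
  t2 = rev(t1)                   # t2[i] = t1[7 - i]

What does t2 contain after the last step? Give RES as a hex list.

RES = [ 0x32  0x09  0x25  0x32  0xf2  0xbd  0x09  0x79 ]

  t0: 79 7b ed f2 32 25 09 bd
  t1: 79 09 bd f2 32 25 09 32
  t2: 32 09 25 32 f2 bd 09 79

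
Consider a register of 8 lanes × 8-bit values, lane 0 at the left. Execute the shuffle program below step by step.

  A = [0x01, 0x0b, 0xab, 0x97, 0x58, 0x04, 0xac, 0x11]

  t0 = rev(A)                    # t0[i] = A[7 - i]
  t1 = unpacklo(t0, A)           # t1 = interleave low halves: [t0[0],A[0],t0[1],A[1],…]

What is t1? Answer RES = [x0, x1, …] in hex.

→ t0 |11|ac|04|58|97|ab|0b|01|
→ t1 |11|01|ac|0b|04|ab|58|97|

RES = [ 0x11  0x01  0xac  0x0b  0x04  0xab  0x58  0x97 ]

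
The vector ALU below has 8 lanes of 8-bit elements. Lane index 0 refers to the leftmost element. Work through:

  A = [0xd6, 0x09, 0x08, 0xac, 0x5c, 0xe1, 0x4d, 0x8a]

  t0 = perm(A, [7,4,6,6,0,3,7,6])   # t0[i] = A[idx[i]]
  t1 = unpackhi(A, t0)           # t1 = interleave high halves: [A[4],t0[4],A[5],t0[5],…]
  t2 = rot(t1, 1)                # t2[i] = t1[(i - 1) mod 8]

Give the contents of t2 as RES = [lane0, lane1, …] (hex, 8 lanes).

  t0: 8a 5c 4d 4d d6 ac 8a 4d
  t1: 5c d6 e1 ac 4d 8a 8a 4d
  t2: 4d 5c d6 e1 ac 4d 8a 8a

RES = [0x4d, 0x5c, 0xd6, 0xe1, 0xac, 0x4d, 0x8a, 0x8a]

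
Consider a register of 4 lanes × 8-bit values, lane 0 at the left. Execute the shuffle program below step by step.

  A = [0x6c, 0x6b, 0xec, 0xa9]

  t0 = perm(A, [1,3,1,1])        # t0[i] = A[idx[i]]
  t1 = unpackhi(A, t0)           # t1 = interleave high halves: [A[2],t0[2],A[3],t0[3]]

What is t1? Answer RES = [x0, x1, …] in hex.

RES = [ 0xec  0x6b  0xa9  0x6b ]

→ t0 |6b|a9|6b|6b|
→ t1 |ec|6b|a9|6b|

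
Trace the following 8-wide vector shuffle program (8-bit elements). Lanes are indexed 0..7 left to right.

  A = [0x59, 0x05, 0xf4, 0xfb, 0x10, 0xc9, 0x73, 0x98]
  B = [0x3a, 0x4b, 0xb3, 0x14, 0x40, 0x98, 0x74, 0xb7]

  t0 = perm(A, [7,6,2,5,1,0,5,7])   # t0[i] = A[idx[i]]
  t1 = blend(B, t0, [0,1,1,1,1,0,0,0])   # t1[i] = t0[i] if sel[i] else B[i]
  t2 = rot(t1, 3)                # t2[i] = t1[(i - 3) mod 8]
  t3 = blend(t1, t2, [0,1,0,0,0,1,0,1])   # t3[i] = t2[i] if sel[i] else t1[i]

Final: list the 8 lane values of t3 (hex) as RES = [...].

RES = [ 0x3a  0x74  0xf4  0xc9  0x05  0xf4  0x74  0x05 ]

t0 = [0x98, 0x73, 0xf4, 0xc9, 0x05, 0x59, 0xc9, 0x98]
t1 = [0x3a, 0x73, 0xf4, 0xc9, 0x05, 0x98, 0x74, 0xb7]
t2 = [0x98, 0x74, 0xb7, 0x3a, 0x73, 0xf4, 0xc9, 0x05]
t3 = [0x3a, 0x74, 0xf4, 0xc9, 0x05, 0xf4, 0x74, 0x05]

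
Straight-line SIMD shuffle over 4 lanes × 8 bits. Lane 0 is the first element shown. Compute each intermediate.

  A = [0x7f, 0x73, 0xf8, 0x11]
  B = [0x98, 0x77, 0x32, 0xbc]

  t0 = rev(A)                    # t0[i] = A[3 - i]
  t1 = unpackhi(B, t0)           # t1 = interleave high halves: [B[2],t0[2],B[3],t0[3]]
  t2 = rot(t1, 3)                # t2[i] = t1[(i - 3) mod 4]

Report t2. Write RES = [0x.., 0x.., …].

RES = [0x73, 0xbc, 0x7f, 0x32]

→ t0 |11|f8|73|7f|
→ t1 |32|73|bc|7f|
→ t2 |73|bc|7f|32|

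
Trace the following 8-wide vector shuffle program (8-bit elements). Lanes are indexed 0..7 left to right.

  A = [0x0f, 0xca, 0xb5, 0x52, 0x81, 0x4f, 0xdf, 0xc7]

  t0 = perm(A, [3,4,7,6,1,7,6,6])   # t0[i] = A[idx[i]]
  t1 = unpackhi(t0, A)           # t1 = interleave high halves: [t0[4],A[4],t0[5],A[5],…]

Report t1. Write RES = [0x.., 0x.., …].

  t0: 52 81 c7 df ca c7 df df
  t1: ca 81 c7 4f df df df c7

RES = [ 0xca  0x81  0xc7  0x4f  0xdf  0xdf  0xdf  0xc7 ]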